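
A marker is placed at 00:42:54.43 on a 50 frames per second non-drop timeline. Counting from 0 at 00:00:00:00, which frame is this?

128743

Total seconds to the label: (0 × 3600 + 42 × 60 + 54) = 2574.
Frame index = 2574 × 50 + 43 = 128743.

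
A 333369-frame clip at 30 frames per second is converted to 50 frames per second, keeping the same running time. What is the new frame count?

Target frames = source frames × (target rate / source rate) = 333369 × (50)/(30) = 333369 × 5/3 = 555615.

555615 frames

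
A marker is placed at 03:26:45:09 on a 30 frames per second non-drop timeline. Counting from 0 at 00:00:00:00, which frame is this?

Total seconds to the label: (3 × 3600 + 26 × 60 + 45) = 12405.
Frame index = 12405 × 30 + 9 = 372159.

frame 372159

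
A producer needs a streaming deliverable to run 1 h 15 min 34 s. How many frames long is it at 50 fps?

226700 frames

1 h 15 min 34 s = 4534 s.
Frames = 4534 × 50 = 226700.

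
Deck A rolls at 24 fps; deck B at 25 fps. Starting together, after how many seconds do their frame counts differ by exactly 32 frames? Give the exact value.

The gap grows by |25 − 24| = 1 frame per second.
Time for a 32-frame gap: 32 ÷ (1) = 32 s.

32 seconds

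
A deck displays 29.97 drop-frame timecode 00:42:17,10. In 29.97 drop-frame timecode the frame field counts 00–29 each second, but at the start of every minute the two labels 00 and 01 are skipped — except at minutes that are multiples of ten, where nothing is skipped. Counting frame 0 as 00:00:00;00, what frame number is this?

76044

As if non-drop at 30 labels/s: (0 × 3600 + 42 × 60 + 17) × 30 + 10 = 76120.
Minute boundaries passed: 42; those not divisible by 10: 42 − 4 = 38; dropped labels = 2 × 38 = 76.
Actual frame index = 76120 − 76 = 76044.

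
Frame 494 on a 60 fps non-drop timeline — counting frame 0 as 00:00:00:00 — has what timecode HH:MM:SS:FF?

494 ÷ 60 = 8 full seconds, remainder 14 frames.
8 s = 0 h 0 min 8 s.
Timecode: 00:00:08:14.

00:00:08:14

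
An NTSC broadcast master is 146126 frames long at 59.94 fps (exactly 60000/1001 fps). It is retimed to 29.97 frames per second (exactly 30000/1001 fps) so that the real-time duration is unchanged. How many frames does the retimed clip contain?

73063 frames

Target frames = source frames × (target rate / source rate) = 146126 × (30000/1001)/(60000/1001) = 146126 × 1/2 = 73063.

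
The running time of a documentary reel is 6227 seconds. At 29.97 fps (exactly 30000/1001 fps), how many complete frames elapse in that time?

Frames = 6227 × 30000/1001 = 14370000/77 ≈ 186623.3766.
Complete frames: 186623.

186623 frames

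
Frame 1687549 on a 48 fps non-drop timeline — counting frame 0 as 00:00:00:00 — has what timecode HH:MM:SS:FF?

1687549 ÷ 48 = 35157 full seconds, remainder 13 frames.
35157 s = 9 h 45 min 57 s.
Timecode: 09:45:57:13.

09:45:57:13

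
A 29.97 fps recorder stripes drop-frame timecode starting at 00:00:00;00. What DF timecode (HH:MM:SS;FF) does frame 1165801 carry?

Each 10-minute DF block holds 10 × 60 × 30 − 9 × 2 = 17982 frames. 1165801 ÷ 17982 → 64 full blocks, remainder 14953.
Within the partial block the first minute is 1800 frames and each further minute 1798, so 8 further minute boundaries passed. Total skipped labels = 18 × 64 + 2 × 8 = 1168.
Non-drop label index = 1165801 + 1168 = 1166969; at 30 labels/s that is 10:48:18:29, i.e. DF 10:48:18;29.

10:48:18;29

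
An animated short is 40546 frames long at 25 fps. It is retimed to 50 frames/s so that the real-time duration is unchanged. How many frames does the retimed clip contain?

Target frames = source frames × (target rate / source rate) = 40546 × (50)/(25) = 40546 × 2 = 81092.

81092 frames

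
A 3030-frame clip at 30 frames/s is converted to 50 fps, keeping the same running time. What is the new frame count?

5050 frames

Target frames = source frames × (target rate / source rate) = 3030 × (50)/(30) = 3030 × 5/3 = 5050.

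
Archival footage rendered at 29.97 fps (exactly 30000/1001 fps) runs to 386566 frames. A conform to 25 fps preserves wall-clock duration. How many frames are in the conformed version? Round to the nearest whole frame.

Frames at target rate = 386566 × (25) / (30000/1001) = 193476283/600 ≈ 322460.472.
Nearest whole frame: 322460.

322460 frames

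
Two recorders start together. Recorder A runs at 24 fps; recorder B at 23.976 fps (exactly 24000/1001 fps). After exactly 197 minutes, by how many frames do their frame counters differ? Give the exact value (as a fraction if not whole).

283680/1001 frames

197 min = 11820 s.
A emits 24 × 11820 = 283680 frames; B emits 24000/1001 × 11820 = 283680000/1001.
Difference = 283680/1001 frames (≈ 283.3966); B is behind A.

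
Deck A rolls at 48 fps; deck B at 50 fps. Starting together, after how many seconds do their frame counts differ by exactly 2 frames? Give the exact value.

The gap grows by |50 − 48| = 2 frames per second.
Time for a 2-frame gap: 2 ÷ (2) = 1 s.

1 seconds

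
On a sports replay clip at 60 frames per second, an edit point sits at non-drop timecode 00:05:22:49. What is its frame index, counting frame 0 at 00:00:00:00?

frame 19369

Total seconds to the label: (0 × 3600 + 5 × 60 + 22) = 322.
Frame index = 322 × 60 + 49 = 19369.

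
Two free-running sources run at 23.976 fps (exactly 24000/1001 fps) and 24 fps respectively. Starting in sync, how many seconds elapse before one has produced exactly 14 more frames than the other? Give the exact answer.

The gap grows by |24 − 24000/1001| = 24/1001 frames per second.
Time for a 14-frame gap: 14 ÷ (24/1001) = 7007/12 s.

7007/12 seconds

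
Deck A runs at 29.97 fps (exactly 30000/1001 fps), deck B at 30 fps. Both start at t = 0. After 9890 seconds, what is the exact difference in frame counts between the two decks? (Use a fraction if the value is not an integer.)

296700/1001 frames

A emits 30000/1001 × 9890 = 296700000/1001 frames; B emits 30 × 9890 = 296700.
Difference = 296700/1001 frames (≈ 296.4036); B is ahead of A.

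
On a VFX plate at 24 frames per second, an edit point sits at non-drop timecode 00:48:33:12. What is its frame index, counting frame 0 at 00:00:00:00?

frame 69924

Total seconds to the label: (0 × 3600 + 48 × 60 + 33) = 2913.
Frame index = 2913 × 24 + 12 = 69924.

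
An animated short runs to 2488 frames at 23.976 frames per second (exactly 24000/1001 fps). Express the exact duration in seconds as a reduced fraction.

Running time = 2488 ÷ (24000/1001) = 2488 × 1001/24000 = 311311/3000 s.

311311/3000 seconds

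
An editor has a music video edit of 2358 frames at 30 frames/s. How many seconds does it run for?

Running time = 2358 / (30) = 78.6 s.

78.6 seconds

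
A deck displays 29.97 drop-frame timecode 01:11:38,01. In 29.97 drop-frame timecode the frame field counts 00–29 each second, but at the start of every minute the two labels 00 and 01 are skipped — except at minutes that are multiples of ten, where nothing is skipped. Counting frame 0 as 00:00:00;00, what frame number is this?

Complete 10-minute blocks: 7, each 17982 frames → 125874.
Remaining 1 whole minute in the current block: 1800 + 0 × 1798 = 1800 frames.
Within the current minute: 38 × 30 + 1 − 2 = 1139 (labels ;00/;01 skipped at this minute). Total = 125874 + 1800 + 1139 = 128813.

128813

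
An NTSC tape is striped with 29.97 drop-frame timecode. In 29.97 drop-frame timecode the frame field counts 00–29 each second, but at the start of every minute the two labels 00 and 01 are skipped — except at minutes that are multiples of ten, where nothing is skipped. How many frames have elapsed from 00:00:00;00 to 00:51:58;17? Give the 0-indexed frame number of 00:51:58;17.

As if non-drop at 30 labels/s: (0 × 3600 + 51 × 60 + 58) × 30 + 17 = 93557.
Minute boundaries passed: 51; those not divisible by 10: 51 − 5 = 46; dropped labels = 2 × 46 = 92.
Actual frame index = 93557 − 92 = 93465.

93465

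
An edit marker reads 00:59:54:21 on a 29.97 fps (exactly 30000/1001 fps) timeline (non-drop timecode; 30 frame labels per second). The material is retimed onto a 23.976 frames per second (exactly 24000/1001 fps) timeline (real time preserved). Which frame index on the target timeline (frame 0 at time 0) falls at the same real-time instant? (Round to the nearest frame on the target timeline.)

frame 86273

Source frame index: (0×3600 + 59×60 + 54) × 30 + 21 = 107841.
Real time: 107841 / (30000/1001) = 35982947/10000 s.
Target frame: (35982947/10000) × (24000/1001) = 431364/5 ≈ 86272.800 → 86273.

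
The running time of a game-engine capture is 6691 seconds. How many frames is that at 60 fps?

401460 frames

Frames = 6691 × 60 = 401460.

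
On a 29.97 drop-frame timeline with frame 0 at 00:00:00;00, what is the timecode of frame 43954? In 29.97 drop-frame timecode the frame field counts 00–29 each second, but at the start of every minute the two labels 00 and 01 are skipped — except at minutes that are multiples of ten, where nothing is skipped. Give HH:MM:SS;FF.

Ten DF minutes hold 17982 frames, so frame 43954 lies in block 2 (frames 35964–53945) with 7990 frames into that block.
The block's first minute is 1800 frames and the rest 1798 each; 7990 frames reaches minute 4, so 2 × 18 + 4 × 2 = 44 labels have been skipped so far.
Adding those back, label number 43954 + 44 = 43998 at 30 labels/s is 1466 s + 18 f = 0 h 24 min 26 s frame 18, i.e. 00:24:26;18.

00:24:26;18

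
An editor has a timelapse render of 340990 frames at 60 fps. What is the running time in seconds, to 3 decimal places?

Running time = 340990 × 1/60 = 34099/6 s ≈ 5683.167 s.

5683.167 seconds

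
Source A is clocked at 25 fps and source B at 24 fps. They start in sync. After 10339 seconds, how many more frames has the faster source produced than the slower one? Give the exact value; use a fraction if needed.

A emits 25 × 10339 = 258475 frames; B emits 24 × 10339 = 248136.
Difference = 10339 frames; B is behind A.

10339 frames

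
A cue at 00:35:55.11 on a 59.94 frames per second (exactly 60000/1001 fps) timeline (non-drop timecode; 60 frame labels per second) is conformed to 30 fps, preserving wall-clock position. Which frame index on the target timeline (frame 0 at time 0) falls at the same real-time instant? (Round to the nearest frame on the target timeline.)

Source frame index: (0×3600 + 35×60 + 55) × 60 + 11 = 129311.
Real time: 129311 / (60000/1001) = 129440311/60000 s.
Target frame: (129440311/60000) × (30) = 129440311/2000 ≈ 64720.156 → 64720.

frame 64720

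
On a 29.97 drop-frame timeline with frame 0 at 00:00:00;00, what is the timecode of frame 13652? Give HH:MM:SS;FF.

Ten DF minutes hold 17982 frames, so frame 13652 lies in block 0 (frames 0–17981) with 13652 frames into that block.
The block's first minute is 1800 frames and the rest 1798 each; 13652 frames reaches minute 7, so 0 × 18 + 7 × 2 = 14 labels have been skipped so far.
Adding those back, label number 13652 + 14 = 13666 at 30 labels/s is 455 s + 16 f = 0 h 7 min 35 s frame 16, i.e. 00:07:35;16.

00:07:35;16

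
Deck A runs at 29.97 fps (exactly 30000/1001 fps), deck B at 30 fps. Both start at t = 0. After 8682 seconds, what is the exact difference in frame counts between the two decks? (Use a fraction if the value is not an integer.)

A emits 30000/1001 × 8682 = 260460000/1001 frames; B emits 30 × 8682 = 260460.
Difference = 260460/1001 frames (≈ 260.1998); B is ahead of A.

260460/1001 frames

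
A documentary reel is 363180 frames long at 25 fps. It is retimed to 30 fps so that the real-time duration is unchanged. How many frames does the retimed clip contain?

435816 frames

Frames at target rate = 363180 × (30) / (25) = 435816.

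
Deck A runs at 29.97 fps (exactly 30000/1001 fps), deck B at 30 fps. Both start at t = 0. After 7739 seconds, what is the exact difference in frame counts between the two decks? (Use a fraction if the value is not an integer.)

A emits 30000/1001 × 7739 = 232170000/1001 frames; B emits 30 × 7739 = 232170.
Difference = 232170/1001 frames (≈ 231.9381); B is ahead of A.

232170/1001 frames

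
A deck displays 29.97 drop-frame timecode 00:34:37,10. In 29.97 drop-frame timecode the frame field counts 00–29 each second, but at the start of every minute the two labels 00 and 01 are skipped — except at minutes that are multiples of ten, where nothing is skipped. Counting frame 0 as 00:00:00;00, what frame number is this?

Complete 10-minute blocks: 3, each 17982 frames → 53946.
Remaining 4 whole minutes in the current block: 1800 + 3 × 1798 = 7194 frames.
Within the current minute: 37 × 30 + 10 − 2 = 1118 (labels ;00/;01 skipped at this minute). Total = 53946 + 7194 + 1118 = 62258.

62258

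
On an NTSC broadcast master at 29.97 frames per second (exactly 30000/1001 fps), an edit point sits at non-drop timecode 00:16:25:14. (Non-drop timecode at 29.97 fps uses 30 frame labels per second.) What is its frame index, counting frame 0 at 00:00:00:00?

29564

Total seconds to the label: (0 × 3600 + 16 × 60 + 25) = 985.
Frame index = 985 × 30 + 14 = 29564.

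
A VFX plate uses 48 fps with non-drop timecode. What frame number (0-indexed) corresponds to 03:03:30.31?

528511

Total seconds to the label: (3 × 3600 + 3 × 60 + 30) = 11010.
Frame index = 11010 × 48 + 31 = 528511.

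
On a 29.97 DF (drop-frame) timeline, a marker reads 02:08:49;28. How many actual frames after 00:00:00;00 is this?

231666

As if non-drop at 30 labels/s: (2 × 3600 + 8 × 60 + 49) × 30 + 28 = 231898.
Minute boundaries passed: 128; those not divisible by 10: 128 − 12 = 116; dropped labels = 2 × 116 = 232.
Actual frame index = 231898 − 232 = 231666.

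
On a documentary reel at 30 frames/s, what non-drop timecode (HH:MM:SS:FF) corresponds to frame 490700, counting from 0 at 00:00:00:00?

490700 ÷ 30 = 16356 full seconds, remainder 20 frames.
16356 s = 4 h 32 min 36 s.
Timecode: 04:32:36:20.

04:32:36:20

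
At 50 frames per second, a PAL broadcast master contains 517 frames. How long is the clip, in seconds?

10.34 seconds

Running time = 517 / (50) = 10.34 s.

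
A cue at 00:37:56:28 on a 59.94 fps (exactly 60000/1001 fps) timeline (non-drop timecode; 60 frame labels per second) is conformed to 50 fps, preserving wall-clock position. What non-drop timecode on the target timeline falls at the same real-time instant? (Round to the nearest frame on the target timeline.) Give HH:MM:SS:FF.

00:37:58:37

Source frame index: (0×3600 + 37×60 + 56) × 60 + 28 = 136588.
Real time: 136588 / (60000/1001) = 34181147/15000 s.
Target frame: (34181147/15000) × (50) = 34181147/300 ≈ 113937.157 → 113937.
At 50 labels/s: frame 113937 → 00:37:58:37.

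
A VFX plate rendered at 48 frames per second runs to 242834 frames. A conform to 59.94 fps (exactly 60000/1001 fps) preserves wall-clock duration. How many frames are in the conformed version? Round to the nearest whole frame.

Frames at target rate = 242834 × (60000/1001) / (48) = 303542500/1001 ≈ 303239.261.
Nearest whole frame: 303239.

303239 frames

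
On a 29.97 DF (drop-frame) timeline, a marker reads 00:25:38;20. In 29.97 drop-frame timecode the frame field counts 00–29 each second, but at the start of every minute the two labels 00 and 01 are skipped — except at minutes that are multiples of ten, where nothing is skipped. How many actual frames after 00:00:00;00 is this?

46114

Complete 10-minute blocks: 2, each 17982 frames → 35964.
Remaining 5 whole minutes in the current block: 1800 + 4 × 1798 = 8992 frames.
Within the current minute: 38 × 30 + 20 − 2 = 1158 (labels ;00/;01 skipped at this minute). Total = 35964 + 8992 + 1158 = 46114.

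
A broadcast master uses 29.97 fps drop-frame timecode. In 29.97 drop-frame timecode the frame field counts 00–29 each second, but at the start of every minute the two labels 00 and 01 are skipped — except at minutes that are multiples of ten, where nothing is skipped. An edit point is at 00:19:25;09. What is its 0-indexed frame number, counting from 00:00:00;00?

34923

Complete 10-minute blocks: 1, each 17982 frames → 17982.
Remaining 9 whole minutes in the current block: 1800 + 8 × 1798 = 16184 frames.
Within the current minute: 25 × 30 + 9 − 2 = 757 (labels ;00/;01 skipped at this minute). Total = 17982 + 16184 + 757 = 34923.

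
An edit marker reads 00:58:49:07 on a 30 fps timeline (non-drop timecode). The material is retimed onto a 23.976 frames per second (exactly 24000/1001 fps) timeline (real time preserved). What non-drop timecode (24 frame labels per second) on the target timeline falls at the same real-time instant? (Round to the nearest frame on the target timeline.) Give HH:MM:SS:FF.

00:58:45:17

Source frame index: (0×3600 + 58×60 + 49) × 30 + 7 = 105877.
Real time: 105877 / (30) = 105877/30 s.
Target frame: (105877/30) × (24000/1001) = 84701600/1001 ≈ 84616.983 → 84617.
At 24 labels/s: frame 84617 → 00:58:45:17.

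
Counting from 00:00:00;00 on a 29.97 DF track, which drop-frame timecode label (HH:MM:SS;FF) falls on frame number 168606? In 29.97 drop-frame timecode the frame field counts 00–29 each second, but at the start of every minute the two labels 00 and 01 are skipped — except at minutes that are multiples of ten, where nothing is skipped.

01:33:45;24

Ten DF minutes hold 17982 frames, so frame 168606 lies in block 9 (frames 161838–179819) with 6768 frames into that block.
The block's first minute is 1800 frames and the rest 1798 each; 6768 frames reaches minute 3, so 9 × 18 + 3 × 2 = 168 labels have been skipped so far.
Adding those back, label number 168606 + 168 = 168774 at 30 labels/s is 5625 s + 24 f = 1 h 33 min 45 s frame 24, i.e. 01:33:45;24.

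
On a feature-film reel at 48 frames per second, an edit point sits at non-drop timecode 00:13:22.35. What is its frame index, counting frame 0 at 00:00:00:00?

Total seconds to the label: (0 × 3600 + 13 × 60 + 22) = 802.
Frame index = 802 × 48 + 35 = 38531.

38531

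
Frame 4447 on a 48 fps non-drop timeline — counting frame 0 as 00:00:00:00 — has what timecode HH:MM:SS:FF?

4447 ÷ 48 = 92 full seconds, remainder 31 frames.
92 s = 0 h 1 min 32 s.
Timecode: 00:01:32:31.

00:01:32:31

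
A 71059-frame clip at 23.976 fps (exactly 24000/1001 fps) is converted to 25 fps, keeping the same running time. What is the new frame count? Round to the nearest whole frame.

Frames at target rate = 71059 × (25) / (24000/1001) = 71130059/960 ≈ 74093.811.
Nearest whole frame: 74094.

74094 frames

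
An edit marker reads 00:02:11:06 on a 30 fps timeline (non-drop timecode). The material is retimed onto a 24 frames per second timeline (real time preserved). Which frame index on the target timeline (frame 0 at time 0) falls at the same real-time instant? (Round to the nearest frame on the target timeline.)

frame 3149

Source frame index: (0×3600 + 2×60 + 11) × 30 + 6 = 3936.
Real time: 3936 / (30) = 656/5 s.
Target frame: (656/5) × (24) = 15744/5 ≈ 3148.800 → 3149.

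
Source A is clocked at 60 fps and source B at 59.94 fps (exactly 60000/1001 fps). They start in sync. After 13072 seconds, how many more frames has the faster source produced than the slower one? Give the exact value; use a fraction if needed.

784320/1001 frames

A emits 60 × 13072 = 784320 frames; B emits 60000/1001 × 13072 = 784320000/1001.
Difference = 784320/1001 frames (≈ 783.5365); B is behind A.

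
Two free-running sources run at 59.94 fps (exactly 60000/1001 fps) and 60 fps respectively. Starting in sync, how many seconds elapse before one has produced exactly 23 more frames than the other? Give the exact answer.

The gap grows by |60 − 60000/1001| = 60/1001 frames per second.
Time for a 23-frame gap: 23 ÷ (60/1001) = 23023/60 s.

23023/60 seconds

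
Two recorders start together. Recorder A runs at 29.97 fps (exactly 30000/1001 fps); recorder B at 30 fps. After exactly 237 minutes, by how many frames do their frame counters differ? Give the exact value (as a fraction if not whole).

426600/1001 frames

237 min = 14220 s.
A emits 30000/1001 × 14220 = 426600000/1001 frames; B emits 30 × 14220 = 426600.
Difference = 426600/1001 frames (≈ 426.1738); B is ahead of A.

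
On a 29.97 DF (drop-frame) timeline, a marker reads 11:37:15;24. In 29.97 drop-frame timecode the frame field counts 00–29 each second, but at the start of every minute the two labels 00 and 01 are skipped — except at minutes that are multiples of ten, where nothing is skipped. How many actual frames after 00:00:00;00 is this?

1253818

As if non-drop at 30 labels/s: (11 × 3600 + 37 × 60 + 15) × 30 + 24 = 1255074.
Minute boundaries passed: 697; those not divisible by 10: 697 − 69 = 628; dropped labels = 2 × 628 = 1256.
Actual frame index = 1255074 − 1256 = 1253818.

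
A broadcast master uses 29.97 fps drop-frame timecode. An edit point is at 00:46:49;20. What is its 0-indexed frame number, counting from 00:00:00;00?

Complete 10-minute blocks: 4, each 17982 frames → 71928.
Remaining 6 whole minutes in the current block: 1800 + 5 × 1798 = 10790 frames.
Within the current minute: 49 × 30 + 20 − 2 = 1488 (labels ;00/;01 skipped at this minute). Total = 71928 + 10790 + 1488 = 84206.

84206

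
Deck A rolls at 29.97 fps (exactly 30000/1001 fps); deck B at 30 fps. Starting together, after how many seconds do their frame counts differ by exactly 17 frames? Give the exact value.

The gap grows by |30 − 30000/1001| = 30/1001 frames per second.
Time for a 17-frame gap: 17 ÷ (30/1001) = 17017/30 s.

17017/30 seconds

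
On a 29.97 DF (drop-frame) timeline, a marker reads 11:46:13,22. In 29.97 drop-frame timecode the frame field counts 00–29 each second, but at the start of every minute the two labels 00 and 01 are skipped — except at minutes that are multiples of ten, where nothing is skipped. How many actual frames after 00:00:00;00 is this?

Complete 10-minute blocks: 70, each 17982 frames → 1258740.
Remaining 6 whole minutes in the current block: 1800 + 5 × 1798 = 10790 frames.
Within the current minute: 13 × 30 + 22 − 2 = 410 (labels ;00/;01 skipped at this minute). Total = 1258740 + 10790 + 410 = 1269940.

1269940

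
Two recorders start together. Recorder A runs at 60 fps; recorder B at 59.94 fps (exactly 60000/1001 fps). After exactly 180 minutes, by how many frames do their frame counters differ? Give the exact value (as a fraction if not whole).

180 min = 10800 s.
A emits 60 × 10800 = 648000 frames; B emits 60000/1001 × 10800 = 648000000/1001.
Difference = 648000/1001 frames (≈ 647.3526); B is behind A.

648000/1001 frames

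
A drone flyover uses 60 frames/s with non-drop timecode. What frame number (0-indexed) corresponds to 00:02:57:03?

frame 10623

Total seconds to the label: (0 × 3600 + 2 × 60 + 57) = 177.
Frame index = 177 × 60 + 3 = 10623.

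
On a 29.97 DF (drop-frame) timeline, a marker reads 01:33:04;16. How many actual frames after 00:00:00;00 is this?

Complete 10-minute blocks: 9, each 17982 frames → 161838.
Remaining 3 whole minutes in the current block: 1800 + 2 × 1798 = 5396 frames.
Within the current minute: 4 × 30 + 16 − 2 = 134 (labels ;00/;01 skipped at this minute). Total = 161838 + 5396 + 134 = 167368.

167368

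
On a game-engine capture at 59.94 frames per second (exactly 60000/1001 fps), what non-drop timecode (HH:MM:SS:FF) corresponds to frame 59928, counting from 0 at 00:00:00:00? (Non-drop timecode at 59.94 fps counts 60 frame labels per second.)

59928 ÷ 60 = 998 full seconds, remainder 48 frames.
998 s = 0 h 16 min 38 s.
Timecode: 00:16:38:48.

00:16:38:48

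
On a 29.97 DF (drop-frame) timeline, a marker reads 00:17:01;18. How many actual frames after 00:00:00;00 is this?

As if non-drop at 30 labels/s: (0 × 3600 + 17 × 60 + 1) × 30 + 18 = 30648.
Minute boundaries passed: 17; those not divisible by 10: 17 − 1 = 16; dropped labels = 2 × 16 = 32.
Actual frame index = 30648 − 32 = 30616.

30616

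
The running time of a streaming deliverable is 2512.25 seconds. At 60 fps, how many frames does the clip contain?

150735 frames

Frames = 2512.25 × 60 = 150735.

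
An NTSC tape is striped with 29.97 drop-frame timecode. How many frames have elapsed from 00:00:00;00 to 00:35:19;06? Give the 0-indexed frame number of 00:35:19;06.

63512

Complete 10-minute blocks: 3, each 17982 frames → 53946.
Remaining 5 whole minutes in the current block: 1800 + 4 × 1798 = 8992 frames.
Within the current minute: 19 × 30 + 6 − 2 = 574 (labels ;00/;01 skipped at this minute). Total = 53946 + 8992 + 574 = 63512.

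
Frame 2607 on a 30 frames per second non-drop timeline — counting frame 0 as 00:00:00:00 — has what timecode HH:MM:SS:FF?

2607 ÷ 30 = 86 full seconds, remainder 27 frames.
86 s = 0 h 1 min 26 s.
Timecode: 00:01:26:27.

00:01:26:27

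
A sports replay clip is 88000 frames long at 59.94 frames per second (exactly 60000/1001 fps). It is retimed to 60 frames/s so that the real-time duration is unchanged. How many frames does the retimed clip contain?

88088 frames

Target frames = source frames × (target rate / source rate) = 88000 × (60)/(60000/1001) = 88000 × 1001/1000 = 88088.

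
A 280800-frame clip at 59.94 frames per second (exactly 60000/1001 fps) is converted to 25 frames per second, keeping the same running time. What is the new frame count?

Target frames = source frames × (target rate / source rate) = 280800 × (25)/(60000/1001) = 280800 × 1001/2400 = 117117.

117117 frames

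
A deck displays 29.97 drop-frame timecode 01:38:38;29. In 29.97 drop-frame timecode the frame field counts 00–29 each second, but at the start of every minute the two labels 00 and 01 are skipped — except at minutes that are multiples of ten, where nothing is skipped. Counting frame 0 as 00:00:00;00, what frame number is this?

177391

As if non-drop at 30 labels/s: (1 × 3600 + 38 × 60 + 38) × 30 + 29 = 177569.
Minute boundaries passed: 98; those not divisible by 10: 98 − 9 = 89; dropped labels = 2 × 89 = 178.
Actual frame index = 177569 − 178 = 177391.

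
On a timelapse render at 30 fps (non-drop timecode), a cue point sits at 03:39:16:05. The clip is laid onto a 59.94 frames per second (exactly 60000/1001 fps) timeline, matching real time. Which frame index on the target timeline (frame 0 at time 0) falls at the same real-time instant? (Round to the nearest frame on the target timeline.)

frame 788581

Source frame index: (3×3600 + 39×60 + 16) × 30 + 5 = 394685.
Real time: 394685 / (30) = 78937/6 s.
Target frame: (78937/6) × (60000/1001) = 789370000/1001 ≈ 788581.419 → 788581.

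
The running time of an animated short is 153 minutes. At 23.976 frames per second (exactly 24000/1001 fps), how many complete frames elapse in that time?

220099 frames

153 min = 9180 s.
Frames = 9180 × 24000/1001 = 220320000/1001 ≈ 220099.9001.
Complete frames: 220099.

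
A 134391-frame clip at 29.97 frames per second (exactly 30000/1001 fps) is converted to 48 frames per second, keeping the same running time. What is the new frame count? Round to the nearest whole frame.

Frames at target rate = 134391 × (48) / (30000/1001) = 134525391/625 ≈ 215240.626.
Nearest whole frame: 215241.

215241 frames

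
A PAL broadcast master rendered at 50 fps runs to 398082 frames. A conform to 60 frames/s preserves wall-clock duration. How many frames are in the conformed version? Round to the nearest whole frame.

477698 frames

Frames at target rate = 398082 × (60) / (50) = 2388492/5 ≈ 477698.400.
Nearest whole frame: 477698.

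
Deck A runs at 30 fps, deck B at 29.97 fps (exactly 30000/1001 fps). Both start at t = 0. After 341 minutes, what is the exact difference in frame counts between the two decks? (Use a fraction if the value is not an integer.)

341 min = 20460 s.
A emits 30 × 20460 = 613800 frames; B emits 30000/1001 × 20460 = 55800000/91.
Difference = 55800/91 frames (≈ 613.1868); B is behind A.

55800/91 frames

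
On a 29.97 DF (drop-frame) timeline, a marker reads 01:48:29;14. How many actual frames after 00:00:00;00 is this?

195088

As if non-drop at 30 labels/s: (1 × 3600 + 48 × 60 + 29) × 30 + 14 = 195284.
Minute boundaries passed: 108; those not divisible by 10: 108 − 10 = 98; dropped labels = 2 × 98 = 196.
Actual frame index = 195284 − 196 = 195088.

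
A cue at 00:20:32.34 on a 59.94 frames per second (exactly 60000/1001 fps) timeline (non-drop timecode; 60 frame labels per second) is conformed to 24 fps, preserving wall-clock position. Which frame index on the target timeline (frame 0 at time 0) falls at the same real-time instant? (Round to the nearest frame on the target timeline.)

Source frame index: (0×3600 + 20×60 + 32) × 60 + 34 = 73954.
Real time: 73954 / (60000/1001) = 37013977/30000 s.
Target frame: (37013977/30000) × (24) = 37013977/1250 ≈ 29611.182 → 29611.

frame 29611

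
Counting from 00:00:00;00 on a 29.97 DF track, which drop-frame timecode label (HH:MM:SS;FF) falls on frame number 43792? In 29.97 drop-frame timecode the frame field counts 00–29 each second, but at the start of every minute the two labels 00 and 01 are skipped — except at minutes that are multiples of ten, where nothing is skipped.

Each 10-minute DF block holds 10 × 60 × 30 − 9 × 2 = 17982 frames. 43792 ÷ 17982 → 2 full blocks, remainder 7828.
Within the partial block the first minute is 1800 frames and each further minute 1798, so 4 further minute boundaries passed. Total skipped labels = 18 × 2 + 2 × 4 = 44.
Non-drop label index = 43792 + 44 = 43836; at 30 labels/s that is 00:24:21:06, i.e. DF 00:24:21;06.

00:24:21;06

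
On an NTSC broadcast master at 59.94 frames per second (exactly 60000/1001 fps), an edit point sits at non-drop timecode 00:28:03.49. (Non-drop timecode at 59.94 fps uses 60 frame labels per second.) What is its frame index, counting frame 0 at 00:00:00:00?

Total seconds to the label: (0 × 3600 + 28 × 60 + 3) = 1683.
Frame index = 1683 × 60 + 49 = 101029.

frame 101029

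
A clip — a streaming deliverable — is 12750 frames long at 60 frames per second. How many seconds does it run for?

Running time = 12750 / (60) = 212.5 s.

212.5 seconds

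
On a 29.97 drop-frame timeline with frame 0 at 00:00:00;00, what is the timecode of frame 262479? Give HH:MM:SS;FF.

Ten DF minutes hold 17982 frames, so frame 262479 lies in block 14 (frames 251748–269729) with 10731 frames into that block.
The block's first minute is 1800 frames and the rest 1798 each; 10731 frames reaches minute 5, so 14 × 18 + 5 × 2 = 262 labels have been skipped so far.
Adding those back, label number 262479 + 262 = 262741 at 30 labels/s is 8758 s + 1 f = 2 h 25 min 58 s frame 1, i.e. 02:25:58;01.

02:25:58;01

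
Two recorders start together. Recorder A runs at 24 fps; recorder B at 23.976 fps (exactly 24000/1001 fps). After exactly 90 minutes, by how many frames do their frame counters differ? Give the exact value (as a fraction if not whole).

90 min = 5400 s.
A emits 24 × 5400 = 129600 frames; B emits 24000/1001 × 5400 = 129600000/1001.
Difference = 129600/1001 frames (≈ 129.4705); B is behind A.

129600/1001 frames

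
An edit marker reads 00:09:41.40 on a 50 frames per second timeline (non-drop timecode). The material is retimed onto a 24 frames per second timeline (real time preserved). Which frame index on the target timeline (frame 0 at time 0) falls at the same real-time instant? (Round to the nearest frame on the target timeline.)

frame 13963

Source frame index: (0×3600 + 9×60 + 41) × 50 + 40 = 29090.
Real time: 29090 / (50) = 2909/5 s.
Target frame: (2909/5) × (24) = 69816/5 ≈ 13963.200 → 13963.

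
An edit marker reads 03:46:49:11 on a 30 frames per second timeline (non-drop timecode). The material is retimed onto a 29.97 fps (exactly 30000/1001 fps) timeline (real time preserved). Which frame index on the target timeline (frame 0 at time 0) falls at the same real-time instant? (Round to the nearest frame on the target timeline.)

frame 407873

Source frame index: (3×3600 + 46×60 + 49) × 30 + 11 = 408281.
Real time: 408281 / (30) = 408281/30 s.
Target frame: (408281/30) × (30000/1001) = 408281000/1001 ≈ 407873.127 → 407873.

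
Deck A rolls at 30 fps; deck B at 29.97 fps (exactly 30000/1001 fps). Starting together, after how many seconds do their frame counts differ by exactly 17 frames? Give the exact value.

17017/30 seconds

The gap grows by |30000/1001 − 30| = 30/1001 frames per second.
Time for a 17-frame gap: 17 ÷ (30/1001) = 17017/30 s.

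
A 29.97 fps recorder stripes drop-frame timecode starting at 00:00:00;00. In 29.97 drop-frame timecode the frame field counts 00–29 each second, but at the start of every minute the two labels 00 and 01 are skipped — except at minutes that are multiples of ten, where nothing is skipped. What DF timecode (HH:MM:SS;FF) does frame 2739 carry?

00:01:31;11

Ten DF minutes hold 17982 frames, so frame 2739 lies in block 0 (frames 0–17981) with 2739 frames into that block.
The block's first minute is 1800 frames and the rest 1798 each; 2739 frames reaches minute 1, so 0 × 18 + 1 × 2 = 2 labels have been skipped so far.
Adding those back, label number 2739 + 2 = 2741 at 30 labels/s is 91 s + 11 f = 0 h 1 min 31 s frame 11, i.e. 00:01:31;11.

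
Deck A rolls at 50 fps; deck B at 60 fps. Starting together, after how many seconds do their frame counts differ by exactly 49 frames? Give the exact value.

The gap grows by |60 − 50| = 10 frames per second.
Time for a 49-frame gap: 49 ÷ (10) = 4.9 s.

4.9 seconds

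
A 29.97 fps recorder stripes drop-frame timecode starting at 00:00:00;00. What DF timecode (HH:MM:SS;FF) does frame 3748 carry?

Ten DF minutes hold 17982 frames, so frame 3748 lies in block 0 (frames 0–17981) with 3748 frames into that block.
The block's first minute is 1800 frames and the rest 1798 each; 3748 frames reaches minute 2, so 0 × 18 + 2 × 2 = 4 labels have been skipped so far.
Adding those back, label number 3748 + 4 = 3752 at 30 labels/s is 125 s + 2 f = 0 h 2 min 5 s frame 2, i.e. 00:02:05;02.

00:02:05;02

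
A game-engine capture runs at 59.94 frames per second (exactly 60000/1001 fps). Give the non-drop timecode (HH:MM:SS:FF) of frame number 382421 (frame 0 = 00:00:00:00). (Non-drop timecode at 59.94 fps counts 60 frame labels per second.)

01:46:13:41

382421 ÷ 60 = 6373 full seconds, remainder 41 frames.
6373 s = 1 h 46 min 13 s.
Timecode: 01:46:13:41.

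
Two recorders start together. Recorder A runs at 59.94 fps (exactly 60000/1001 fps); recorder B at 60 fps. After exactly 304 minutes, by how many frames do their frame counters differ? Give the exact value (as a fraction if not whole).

304 min = 18240 s.
A emits 60000/1001 × 18240 = 1094400000/1001 frames; B emits 60 × 18240 = 1094400.
Difference = 1094400/1001 frames (≈ 1093.3067); B is ahead of A.

1094400/1001 frames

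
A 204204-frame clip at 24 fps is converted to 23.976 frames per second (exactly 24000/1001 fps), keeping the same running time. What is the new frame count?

204000 frames

Target frames = source frames × (target rate / source rate) = 204204 × (24000/1001)/(24) = 204204 × 1000/1001 = 204000.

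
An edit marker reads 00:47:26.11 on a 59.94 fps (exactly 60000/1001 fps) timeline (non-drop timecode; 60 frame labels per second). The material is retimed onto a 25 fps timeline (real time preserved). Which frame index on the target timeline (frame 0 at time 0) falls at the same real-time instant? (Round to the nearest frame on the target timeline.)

frame 71226

Source frame index: (0×3600 + 47×60 + 26) × 60 + 11 = 170771.
Real time: 170771 / (60000/1001) = 170941771/60000 s.
Target frame: (170941771/60000) × (25) = 170941771/2400 ≈ 71225.738 → 71226.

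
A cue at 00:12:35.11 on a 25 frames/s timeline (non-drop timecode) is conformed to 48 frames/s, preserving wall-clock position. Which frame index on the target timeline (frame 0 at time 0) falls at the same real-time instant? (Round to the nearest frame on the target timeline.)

Source frame index: (0×3600 + 12×60 + 35) × 25 + 11 = 18886.
Real time: 18886 / (25) = 18886/25 s.
Target frame: (18886/25) × (48) = 906528/25 ≈ 36261.120 → 36261.

frame 36261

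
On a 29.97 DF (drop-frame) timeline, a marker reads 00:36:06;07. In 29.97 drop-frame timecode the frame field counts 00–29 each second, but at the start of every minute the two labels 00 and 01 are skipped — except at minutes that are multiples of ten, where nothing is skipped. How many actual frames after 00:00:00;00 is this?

64921

As if non-drop at 30 labels/s: (0 × 3600 + 36 × 60 + 6) × 30 + 7 = 64987.
Minute boundaries passed: 36; those not divisible by 10: 36 − 3 = 33; dropped labels = 2 × 33 = 66.
Actual frame index = 64987 − 66 = 64921.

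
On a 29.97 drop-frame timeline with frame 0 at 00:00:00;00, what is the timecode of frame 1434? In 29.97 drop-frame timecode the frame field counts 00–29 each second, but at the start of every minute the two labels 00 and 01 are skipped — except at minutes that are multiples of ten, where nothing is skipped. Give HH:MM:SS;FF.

Ten DF minutes hold 17982 frames, so frame 1434 lies in block 0 (frames 0–17981) with 1434 frames into that block.
The block's first minute is 1800 frames and the rest 1798 each; 1434 frames reaches minute 0, so 0 × 18 + 0 × 2 = 0 labels have been skipped so far.
Adding those back, label number 1434 + 0 = 1434 at 30 labels/s is 47 s + 24 f = 0 h 0 min 47 s frame 24, i.e. 00:00:47;24.

00:00:47;24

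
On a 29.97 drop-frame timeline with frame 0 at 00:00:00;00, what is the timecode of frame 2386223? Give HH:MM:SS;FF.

Ten DF minutes hold 17982 frames, so frame 2386223 lies in block 132 (frames 2373624–2391605) with 12599 frames into that block.
The block's first minute is 1800 frames and the rest 1798 each; 12599 frames reaches minute 7, so 132 × 18 + 7 × 2 = 2390 labels have been skipped so far.
Adding those back, label number 2386223 + 2390 = 2388613 at 30 labels/s is 79620 s + 13 f = 22 h 7 min 0 s frame 13, i.e. 22:07:00;13.

22:07:00;13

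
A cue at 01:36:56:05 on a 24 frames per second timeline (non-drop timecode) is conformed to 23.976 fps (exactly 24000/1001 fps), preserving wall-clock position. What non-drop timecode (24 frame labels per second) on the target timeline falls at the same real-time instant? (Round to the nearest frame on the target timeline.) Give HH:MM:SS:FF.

01:36:50:10

Source frame index: (1×3600 + 36×60 + 56) × 24 + 5 = 139589.
Real time: 139589 / (24) = 139589/24 s.
Target frame: (139589/24) × (24000/1001) = 139589000/1001 ≈ 139449.550 → 139450.
At 24 labels/s: frame 139450 → 01:36:50:10.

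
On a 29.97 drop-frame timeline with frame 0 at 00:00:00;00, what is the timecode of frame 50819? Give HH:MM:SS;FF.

Ten DF minutes hold 17982 frames, so frame 50819 lies in block 2 (frames 35964–53945) with 14855 frames into that block.
The block's first minute is 1800 frames and the rest 1798 each; 14855 frames reaches minute 8, so 2 × 18 + 8 × 2 = 52 labels have been skipped so far.
Adding those back, label number 50819 + 52 = 50871 at 30 labels/s is 1695 s + 21 f = 0 h 28 min 15 s frame 21, i.e. 00:28:15;21.

00:28:15;21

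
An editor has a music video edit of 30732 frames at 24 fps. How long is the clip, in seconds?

Running time = 30732 / (24) = 1280.5 s.

1280.5 seconds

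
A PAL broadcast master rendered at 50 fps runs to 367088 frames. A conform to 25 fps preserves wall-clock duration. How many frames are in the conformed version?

183544 frames

Frames at target rate = 367088 × (25) / (50) = 183544.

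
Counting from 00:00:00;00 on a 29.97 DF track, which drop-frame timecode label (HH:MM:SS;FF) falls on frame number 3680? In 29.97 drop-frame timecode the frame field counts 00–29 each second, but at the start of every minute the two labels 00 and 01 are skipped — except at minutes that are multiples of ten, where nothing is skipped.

Ten DF minutes hold 17982 frames, so frame 3680 lies in block 0 (frames 0–17981) with 3680 frames into that block.
The block's first minute is 1800 frames and the rest 1798 each; 3680 frames reaches minute 2, so 0 × 18 + 2 × 2 = 4 labels have been skipped so far.
Adding those back, label number 3680 + 4 = 3684 at 30 labels/s is 122 s + 24 f = 0 h 2 min 2 s frame 24, i.e. 00:02:02;24.

00:02:02;24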